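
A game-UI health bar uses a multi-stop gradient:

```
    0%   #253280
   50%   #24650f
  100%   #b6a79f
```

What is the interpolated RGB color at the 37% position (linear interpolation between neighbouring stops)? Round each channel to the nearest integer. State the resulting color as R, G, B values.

(36, 88, 44)

37% lies between the 0% and 50% stops, so the local fraction is t = (37 − 0)/(50 − 0) = 37/50 ≈ 0.74.
#253280 → (37, 50, 128); #24650f → (36, 101, 15).
R = 37 + 0.74 × (36 − 37) = 36.26 → 36
G = 50 + 0.74 × (101 − 50) = 87.74 → 88
B = 128 + 0.74 × (15 − 128) = 44.38 → 44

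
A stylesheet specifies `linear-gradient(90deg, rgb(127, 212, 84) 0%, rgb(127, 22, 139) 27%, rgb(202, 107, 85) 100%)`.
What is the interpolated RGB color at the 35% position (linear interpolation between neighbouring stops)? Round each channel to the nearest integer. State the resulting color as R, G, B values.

35% lies between the 27% and 100% stops, so the local fraction is t = (35 − 27)/(100 − 27) = 8/73 ≈ 0.1096.
R = 127 + 0.1096 × (202 − 127) = 135.22 → 135
G = 22 + 0.1096 × (107 − 22) = 31.316 → 31
B = 139 + 0.1096 × (85 − 139) = 133.082 → 133

(135, 31, 133)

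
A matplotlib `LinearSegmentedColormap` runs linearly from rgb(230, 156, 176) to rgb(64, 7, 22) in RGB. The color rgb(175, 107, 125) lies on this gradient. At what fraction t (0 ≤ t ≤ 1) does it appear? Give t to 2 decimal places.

0.33

Invert the lerp on the R channel (largest span, 166): t = (175 − 230) / (64 − 230) = -55/-166 = 0.33133.
Check on G: (107 − 156)/(7 − 156) = 0.3289 ✓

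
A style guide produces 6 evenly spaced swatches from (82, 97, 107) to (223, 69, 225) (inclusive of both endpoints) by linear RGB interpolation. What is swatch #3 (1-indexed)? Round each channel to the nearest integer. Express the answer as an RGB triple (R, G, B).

With 6 swatches and endpoints inclusive, swatch 3 sits at t = (3 − 1)/(6 − 1) = 2/5 ≈ 0.4.
R = 82 + 0.4 × (223 − 82) = 138.4 → 138
G = 97 + 0.4 × (69 − 97) = 85.8 → 86
B = 107 + 0.4 × (225 − 107) = 154.2 → 154

(138, 86, 154)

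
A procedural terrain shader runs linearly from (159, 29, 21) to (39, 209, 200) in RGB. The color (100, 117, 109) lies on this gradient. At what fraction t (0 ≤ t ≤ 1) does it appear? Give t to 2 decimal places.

Invert the lerp on the G channel (largest span, 180): t = (117 − 29) / (209 − 29) = 88/180 = 0.48889.
Check on R: (100 − 159)/(39 − 159) = 0.4917 ✓

0.49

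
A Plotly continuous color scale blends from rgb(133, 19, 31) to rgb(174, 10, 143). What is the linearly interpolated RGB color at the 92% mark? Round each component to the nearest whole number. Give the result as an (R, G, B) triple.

92% corresponds to t = 0.92.
R = 133 + 0.92 × (174 − 133) = 133 + 0.92 × 41 = 170.72 → 171
G = 19 + 0.92 × (10 − 19) = 19 + 0.92 × -9 = 10.72 → 11
B = 31 + 0.92 × (143 − 31) = 31 + 0.92 × 112 = 134.04 → 134

(171, 11, 134)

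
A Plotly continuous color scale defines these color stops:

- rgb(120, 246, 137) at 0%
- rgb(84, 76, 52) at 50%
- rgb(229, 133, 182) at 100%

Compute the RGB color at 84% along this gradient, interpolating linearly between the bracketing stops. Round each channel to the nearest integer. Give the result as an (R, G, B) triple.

(183, 115, 140)

84% lies between the 50% and 100% stops, so the local fraction is t = (84 − 50)/(100 − 50) = 34/50 ≈ 0.68.
R = 84 + 0.68 × (229 − 84) = 182.6 → 183
G = 76 + 0.68 × (133 − 76) = 114.76 → 115
B = 52 + 0.68 × (182 − 52) = 140.4 → 140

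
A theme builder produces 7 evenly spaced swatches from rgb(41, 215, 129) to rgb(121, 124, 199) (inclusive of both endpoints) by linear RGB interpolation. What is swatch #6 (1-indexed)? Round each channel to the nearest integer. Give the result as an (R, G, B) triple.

(108, 139, 187)

With 7 swatches and endpoints inclusive, swatch 6 sits at t = (6 − 1)/(7 − 1) = 5/6 ≈ 0.8333.
R = 41 + 0.8333 × (121 − 41) = 107.664 → 108
G = 215 + 0.8333 × (124 − 215) = 139.17 → 139
B = 129 + 0.8333 × (199 − 129) = 187.331 → 187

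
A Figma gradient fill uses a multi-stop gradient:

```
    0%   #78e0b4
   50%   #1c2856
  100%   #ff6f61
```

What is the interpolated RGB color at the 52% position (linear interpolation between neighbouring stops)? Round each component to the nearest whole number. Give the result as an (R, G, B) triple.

(37, 43, 86)

52% lies between the 50% and 100% stops, so the local fraction is t = (52 − 50)/(100 − 50) = 2/50 ≈ 0.04.
#1c2856 → (28, 40, 86); #ff6f61 → (255, 111, 97).
R = 28 + 0.04 × (255 − 28) = 37.08 → 37
G = 40 + 0.04 × (111 − 40) = 42.84 → 43
B = 86 + 0.04 × (97 − 86) = 86.44 → 86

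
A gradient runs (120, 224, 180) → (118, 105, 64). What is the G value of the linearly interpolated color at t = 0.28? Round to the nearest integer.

G = 224 + 0.28 × (105 − 224) = 190.68 → 191

191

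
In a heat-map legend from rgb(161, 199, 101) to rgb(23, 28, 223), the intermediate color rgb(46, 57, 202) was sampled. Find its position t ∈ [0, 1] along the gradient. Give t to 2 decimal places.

Invert the lerp on the G channel (largest span, 171): t = (57 − 199) / (28 − 199) = -142/-171 = 0.83041.
Check on R: (46 − 161)/(23 − 161) = 0.8333 ✓

0.83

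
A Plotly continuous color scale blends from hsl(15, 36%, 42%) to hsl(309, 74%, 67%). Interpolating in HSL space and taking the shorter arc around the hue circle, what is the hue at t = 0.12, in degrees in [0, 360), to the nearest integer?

Hue: 309 − 15 = 294°, but |294| > 180 so the shorter arc goes the other way: Δh = 294 − 360 = -66°.
H = 15 + 0.12 × (-66) = 7.08 → 7°

7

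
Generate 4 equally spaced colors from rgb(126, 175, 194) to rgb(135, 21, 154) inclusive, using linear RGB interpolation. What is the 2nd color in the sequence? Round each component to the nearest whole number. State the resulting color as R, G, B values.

With 4 swatches and endpoints inclusive, swatch 2 sits at t = (2 − 1)/(4 − 1) = 1/3 ≈ 0.3333.
R = 126 + 0.3333 × (135 − 126) = 129 → 129
G = 175 + 0.3333 × (21 − 175) = 123.672 → 124
B = 194 + 0.3333 × (154 − 194) = 180.668 → 181

(129, 124, 181)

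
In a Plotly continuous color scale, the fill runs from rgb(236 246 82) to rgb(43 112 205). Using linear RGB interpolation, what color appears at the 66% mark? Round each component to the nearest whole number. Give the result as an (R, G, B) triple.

66% corresponds to t = 0.66.
R = 236 + 0.66 × (43 − 236) = 236 + 0.66 × -193 = 108.62 → 109
G = 246 + 0.66 × (112 − 246) = 246 + 0.66 × -134 = 157.56 → 158
B = 82 + 0.66 × (205 − 82) = 82 + 0.66 × 123 = 163.18 → 163

(109, 158, 163)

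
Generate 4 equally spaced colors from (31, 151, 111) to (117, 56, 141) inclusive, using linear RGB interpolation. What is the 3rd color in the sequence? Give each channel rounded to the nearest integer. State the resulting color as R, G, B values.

With 4 swatches and endpoints inclusive, swatch 3 sits at t = (3 − 1)/(4 − 1) = 2/3 ≈ 0.6667.
R = 31 + 0.6667 × (117 − 31) = 88.336 → 88
G = 151 + 0.6667 × (56 − 151) = 87.663 → 88
B = 111 + 0.6667 × (141 − 111) = 131.001 → 131

(88, 88, 131)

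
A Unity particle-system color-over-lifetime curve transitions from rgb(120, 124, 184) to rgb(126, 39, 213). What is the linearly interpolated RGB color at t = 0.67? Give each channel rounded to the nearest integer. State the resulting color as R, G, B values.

R = 120 + 0.67 × (126 − 120) = 120 + 0.67 × 6 = 124.02 → 124
G = 124 + 0.67 × (39 − 124) = 124 + 0.67 × -85 = 67.05 → 67
B = 184 + 0.67 × (213 − 184) = 184 + 0.67 × 29 = 203.43 → 203

(124, 67, 203)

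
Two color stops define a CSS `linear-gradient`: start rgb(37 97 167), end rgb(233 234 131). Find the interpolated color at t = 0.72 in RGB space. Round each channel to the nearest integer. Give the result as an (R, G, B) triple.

(178, 196, 141)

R = 37 + 0.72 × (233 − 37) = 37 + 0.72 × 196 = 178.12 → 178
G = 97 + 0.72 × (234 − 97) = 97 + 0.72 × 137 = 195.64 → 196
B = 167 + 0.72 × (131 − 167) = 167 + 0.72 × -36 = 141.08 → 141
So the blended color is (178, 196, 141), about #b2c48d.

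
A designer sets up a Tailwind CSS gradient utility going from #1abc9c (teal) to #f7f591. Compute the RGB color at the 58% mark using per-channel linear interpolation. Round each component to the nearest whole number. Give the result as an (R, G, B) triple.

(154, 221, 150)

#1abc9c → (26, 188, 156); #f7f591 → (247, 245, 145).
58% corresponds to t = 0.58.
R = 26 + 0.58 × (247 − 26) = 26 + 0.58 × 221 = 154.18 → 154
G = 188 + 0.58 × (245 − 188) = 188 + 0.58 × 57 = 221.06 → 221
B = 156 + 0.58 × (145 − 156) = 156 + 0.58 × -11 = 149.62 → 150
So the blended color is (154, 221, 150), about #9add96.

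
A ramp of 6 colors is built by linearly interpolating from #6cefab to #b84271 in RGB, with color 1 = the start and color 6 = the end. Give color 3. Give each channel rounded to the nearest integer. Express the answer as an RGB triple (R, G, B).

(138, 170, 148)

With 6 swatches and endpoints inclusive, swatch 3 sits at t = (3 − 1)/(6 − 1) = 2/5 ≈ 0.4.
#6cefab → (108, 239, 171); #b84271 → (184, 66, 113).
R = 108 + 0.4 × (184 − 108) = 138.4 → 138
G = 239 + 0.4 × (66 − 239) = 169.8 → 170
B = 171 + 0.4 × (113 − 171) = 147.8 → 148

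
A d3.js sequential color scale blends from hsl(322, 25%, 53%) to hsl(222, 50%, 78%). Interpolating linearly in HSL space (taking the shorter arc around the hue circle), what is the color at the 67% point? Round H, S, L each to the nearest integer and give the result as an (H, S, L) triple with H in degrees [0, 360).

Hue arc: Δh = 222 − 322 = -100° (|Δh| ≤ 180, already the shorter path).
H = 322 + 0.67 × (-100) = 255 → 255°
S = 25 + 0.67 × (50 − 25) = 41.75 → 42%
L = 53 + 0.67 × (78 − 53) = 69.75 → 70%

(255, 42, 70)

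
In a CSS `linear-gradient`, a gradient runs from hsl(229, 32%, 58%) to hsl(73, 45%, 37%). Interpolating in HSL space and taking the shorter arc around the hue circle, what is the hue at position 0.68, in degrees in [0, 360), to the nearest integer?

123

Hue arc: Δh = 73 − 229 = -156° (|Δh| ≤ 180, already the shorter path).
H = 229 + 0.68 × (-156) = 122.92 → 123°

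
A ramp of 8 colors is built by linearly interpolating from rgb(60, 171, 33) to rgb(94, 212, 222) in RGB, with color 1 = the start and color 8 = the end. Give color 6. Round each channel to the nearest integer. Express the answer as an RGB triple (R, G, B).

(84, 200, 168)

With 8 swatches and endpoints inclusive, swatch 6 sits at t = (6 − 1)/(8 − 1) = 5/7 ≈ 0.7143.
R = 60 + 0.7143 × (94 − 60) = 84.286 → 84
G = 171 + 0.7143 × (212 − 171) = 200.286 → 200
B = 33 + 0.7143 × (222 − 33) = 168.003 → 168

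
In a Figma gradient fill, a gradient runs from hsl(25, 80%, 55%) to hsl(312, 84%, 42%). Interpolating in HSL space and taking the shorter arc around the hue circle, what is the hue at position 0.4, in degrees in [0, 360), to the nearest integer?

356

Hue: 312 − 25 = 287°, but |287| > 180 so the shorter arc goes the other way: Δh = 287 − 360 = -73°.
H = 25 + 0.4 × (-73) = -4.2 → -4 → -4 mod 360 = 356°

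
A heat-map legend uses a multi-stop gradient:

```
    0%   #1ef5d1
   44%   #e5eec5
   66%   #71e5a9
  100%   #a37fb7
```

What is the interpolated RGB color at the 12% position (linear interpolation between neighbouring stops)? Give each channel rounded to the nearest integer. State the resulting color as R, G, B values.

12% lies between the 0% and 44% stops, so the local fraction is t = (12 − 0)/(44 − 0) = 12/44 ≈ 0.2727.
#1ef5d1 → (30, 245, 209); #e5eec5 → (229, 238, 197).
R = 30 + 0.2727 × (229 − 30) = 84.267 → 84
G = 245 + 0.2727 × (238 − 245) = 243.091 → 243
B = 209 + 0.2727 × (197 − 209) = 205.728 → 206

(84, 243, 206)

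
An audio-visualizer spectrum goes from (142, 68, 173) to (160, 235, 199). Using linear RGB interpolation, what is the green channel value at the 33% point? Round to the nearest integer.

123

G = 68 + 0.33 × (235 − 68) = 123.11 → 123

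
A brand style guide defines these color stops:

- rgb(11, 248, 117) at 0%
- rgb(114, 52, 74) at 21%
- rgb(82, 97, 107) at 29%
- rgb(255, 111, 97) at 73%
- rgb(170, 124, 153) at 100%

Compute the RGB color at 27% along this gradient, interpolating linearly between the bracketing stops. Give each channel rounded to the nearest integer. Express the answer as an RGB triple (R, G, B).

27% lies between the 21% and 29% stops, so the local fraction is t = (27 − 21)/(29 − 21) = 6/8 ≈ 0.75.
R = 114 + 0.75 × (82 − 114) = 90 → 90
G = 52 + 0.75 × (97 − 52) = 85.75 → 86
B = 74 + 0.75 × (107 − 74) = 98.75 → 99

(90, 86, 99)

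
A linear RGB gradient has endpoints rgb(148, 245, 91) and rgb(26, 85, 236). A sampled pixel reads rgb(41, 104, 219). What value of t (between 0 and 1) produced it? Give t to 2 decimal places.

Invert the lerp on the G channel (largest span, 160): t = (104 − 245) / (85 − 245) = -141/-160 = 0.88125.
Check on R: (41 − 148)/(26 − 148) = 0.877 ✓

0.88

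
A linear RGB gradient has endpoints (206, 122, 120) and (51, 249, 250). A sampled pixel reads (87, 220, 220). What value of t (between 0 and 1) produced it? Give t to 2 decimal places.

0.77

Invert the lerp on the R channel (largest span, 155): t = (87 − 206) / (51 − 206) = -119/-155 = 0.76774.
Check on G: (220 − 122)/(249 − 122) = 0.7717 ✓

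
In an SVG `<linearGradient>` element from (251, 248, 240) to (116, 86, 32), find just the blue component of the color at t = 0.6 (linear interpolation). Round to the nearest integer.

115

B = 240 + 0.6 × (32 − 240) = 115.2 → 115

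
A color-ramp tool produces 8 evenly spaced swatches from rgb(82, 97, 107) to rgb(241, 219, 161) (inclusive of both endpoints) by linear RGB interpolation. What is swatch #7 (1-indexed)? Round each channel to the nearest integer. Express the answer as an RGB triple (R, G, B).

(218, 202, 153)

With 8 swatches and endpoints inclusive, swatch 7 sits at t = (7 − 1)/(8 − 1) = 6/7 ≈ 0.8571.
R = 82 + 0.8571 × (241 − 82) = 218.279 → 218
G = 97 + 0.8571 × (219 − 97) = 201.566 → 202
B = 107 + 0.8571 × (161 − 107) = 153.283 → 153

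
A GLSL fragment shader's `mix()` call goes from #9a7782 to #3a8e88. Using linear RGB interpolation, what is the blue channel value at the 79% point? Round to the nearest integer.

135

B₁ = 130 (from #9a7782), B₂ = 136 (from #3a8e88).
B = 130 + 0.79 × (136 − 130) = 134.74 → 135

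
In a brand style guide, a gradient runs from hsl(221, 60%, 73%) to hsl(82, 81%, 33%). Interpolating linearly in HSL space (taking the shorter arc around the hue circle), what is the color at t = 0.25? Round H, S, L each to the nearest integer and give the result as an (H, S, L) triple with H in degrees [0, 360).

(186, 65, 63)

Hue arc: Δh = 82 − 221 = -139° (|Δh| ≤ 180, already the shorter path).
H = 221 + 0.25 × (-139) = 186.25 → 186°
S = 60 + 0.25 × (81 − 60) = 65.25 → 65%
L = 73 + 0.25 × (33 − 73) = 63 → 63%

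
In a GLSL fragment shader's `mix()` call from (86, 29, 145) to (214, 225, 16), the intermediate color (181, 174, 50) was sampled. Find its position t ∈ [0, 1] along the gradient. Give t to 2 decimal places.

0.74

Invert the lerp on the G channel (largest span, 196): t = (174 − 29) / (225 − 29) = 145/196 = 0.7398.
Check on R: (181 − 86)/(214 − 86) = 0.7422 ✓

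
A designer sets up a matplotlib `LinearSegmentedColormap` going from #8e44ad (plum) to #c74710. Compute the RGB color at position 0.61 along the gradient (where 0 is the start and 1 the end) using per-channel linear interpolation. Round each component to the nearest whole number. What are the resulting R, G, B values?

(177, 70, 77)

#8e44ad → (142, 68, 173); #c74710 → (199, 71, 16).
R = 142 + 0.61 × (199 − 142) = 142 + 0.61 × 57 = 176.77 → 177
G = 68 + 0.61 × (71 − 68) = 68 + 0.61 × 3 = 69.83 → 70
B = 173 + 0.61 × (16 − 173) = 173 + 0.61 × -157 = 77.23 → 77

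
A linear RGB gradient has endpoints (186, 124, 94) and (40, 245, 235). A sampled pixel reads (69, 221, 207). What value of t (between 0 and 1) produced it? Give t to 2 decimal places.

0.80

Invert the lerp on the R channel (largest span, 146): t = (69 − 186) / (40 − 186) = -117/-146 = 0.80137.
Check on G: (221 − 124)/(245 − 124) = 0.8017 ✓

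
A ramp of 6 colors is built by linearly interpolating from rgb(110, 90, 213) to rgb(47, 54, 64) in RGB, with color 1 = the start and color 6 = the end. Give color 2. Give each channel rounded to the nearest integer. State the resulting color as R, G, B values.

(97, 83, 183)

With 6 swatches and endpoints inclusive, swatch 2 sits at t = (2 − 1)/(6 − 1) = 1/5 ≈ 0.2.
R = 110 + 0.2 × (47 − 110) = 97.4 → 97
G = 90 + 0.2 × (54 − 90) = 82.8 → 83
B = 213 + 0.2 × (64 − 213) = 183.2 → 183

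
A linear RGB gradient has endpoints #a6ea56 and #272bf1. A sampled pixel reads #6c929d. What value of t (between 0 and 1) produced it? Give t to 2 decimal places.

0.46

Invert the lerp on the G channel (largest span, 191): t = (146 − 234) / (43 − 234) = -88/-191 = 0.46073.
Check on R: (108 − 166)/(39 − 166) = 0.4567 ✓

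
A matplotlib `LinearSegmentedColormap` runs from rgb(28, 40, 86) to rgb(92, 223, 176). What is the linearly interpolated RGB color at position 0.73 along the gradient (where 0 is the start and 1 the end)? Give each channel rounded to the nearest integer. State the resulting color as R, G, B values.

(75, 174, 152)

R = 28 + 0.73 × (92 − 28) = 28 + 0.73 × 64 = 74.72 → 75
G = 40 + 0.73 × (223 − 40) = 40 + 0.73 × 183 = 173.59 → 174
B = 86 + 0.73 × (176 − 86) = 86 + 0.73 × 90 = 151.7 → 152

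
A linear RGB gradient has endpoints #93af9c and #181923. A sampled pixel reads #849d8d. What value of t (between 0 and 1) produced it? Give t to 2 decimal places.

0.12

Invert the lerp on the G channel (largest span, 150): t = (157 − 175) / (25 − 175) = -18/-150 = 0.12.
Check on R: (132 − 147)/(24 − 147) = 0.122 ✓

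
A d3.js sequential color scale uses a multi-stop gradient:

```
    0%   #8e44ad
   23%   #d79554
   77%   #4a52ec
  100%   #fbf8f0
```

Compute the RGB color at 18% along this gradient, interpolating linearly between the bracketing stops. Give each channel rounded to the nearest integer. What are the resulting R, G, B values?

18% lies between the 0% and 23% stops, so the local fraction is t = (18 − 0)/(23 − 0) = 18/23 ≈ 0.7826.
#8e44ad → (142, 68, 173); #d79554 → (215, 149, 84).
R = 142 + 0.7826 × (215 − 142) = 199.13 → 199
G = 68 + 0.7826 × (149 − 68) = 131.391 → 131
B = 173 + 0.7826 × (84 − 173) = 103.349 → 103

(199, 131, 103)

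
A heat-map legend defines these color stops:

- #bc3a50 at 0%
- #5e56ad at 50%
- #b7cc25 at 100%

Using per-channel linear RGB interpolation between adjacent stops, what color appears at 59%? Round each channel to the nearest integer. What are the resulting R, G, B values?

(110, 107, 149)

59% lies between the 50% and 100% stops, so the local fraction is t = (59 − 50)/(100 − 50) = 9/50 ≈ 0.18.
#5e56ad → (94, 86, 173); #b7cc25 → (183, 204, 37).
R = 94 + 0.18 × (183 − 94) = 110.02 → 110
G = 86 + 0.18 × (204 − 86) = 107.24 → 107
B = 173 + 0.18 × (37 − 173) = 148.52 → 149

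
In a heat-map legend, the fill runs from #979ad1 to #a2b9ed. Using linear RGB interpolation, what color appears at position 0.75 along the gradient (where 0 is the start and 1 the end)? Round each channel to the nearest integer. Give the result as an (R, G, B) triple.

(159, 177, 230)

#979ad1 → (151, 154, 209); #a2b9ed → (162, 185, 237).
R = 151 + 0.75 × (162 − 151) = 151 + 0.75 × 11 = 159.25 → 159
G = 154 + 0.75 × (185 − 154) = 154 + 0.75 × 31 = 177.25 → 177
B = 209 + 0.75 × (237 − 209) = 209 + 0.75 × 28 = 230 → 230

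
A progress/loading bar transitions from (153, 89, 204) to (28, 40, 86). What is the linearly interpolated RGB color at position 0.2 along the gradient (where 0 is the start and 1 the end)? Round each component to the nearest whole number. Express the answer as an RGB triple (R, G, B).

R = 153 + 0.2 × (28 − 153) = 153 + 0.2 × -125 = 128 → 128
G = 89 + 0.2 × (40 − 89) = 89 + 0.2 × -49 = 79.2 → 79
B = 204 + 0.2 × (86 − 204) = 204 + 0.2 × -118 = 180.4 → 180
So the blended color is (128, 79, 180), about #804fb4.

(128, 79, 180)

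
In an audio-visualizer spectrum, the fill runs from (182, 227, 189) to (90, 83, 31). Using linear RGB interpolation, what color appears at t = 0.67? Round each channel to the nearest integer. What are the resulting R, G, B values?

(120, 131, 83)

R = 182 + 0.67 × (90 − 182) = 182 + 0.67 × -92 = 120.36 → 120
G = 227 + 0.67 × (83 − 227) = 227 + 0.67 × -144 = 130.52 → 131
B = 189 + 0.67 × (31 − 189) = 189 + 0.67 × -158 = 83.14 → 83
So the blended color is (120, 131, 83), about #788353.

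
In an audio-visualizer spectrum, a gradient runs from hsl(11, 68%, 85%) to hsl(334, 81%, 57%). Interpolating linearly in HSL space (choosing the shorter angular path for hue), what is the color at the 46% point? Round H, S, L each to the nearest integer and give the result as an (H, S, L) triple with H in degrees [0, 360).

Hue: 334 − 11 = 323°, but |323| > 180 so the shorter arc goes the other way: Δh = 323 − 360 = -37°.
H = 11 + 0.46 × (-37) = -6.02 → -6 → -6 mod 360 = 354°
S = 68 + 0.46 × (81 − 68) = 73.98 → 74%
L = 85 + 0.46 × (57 − 85) = 72.12 → 72%

(354, 74, 72)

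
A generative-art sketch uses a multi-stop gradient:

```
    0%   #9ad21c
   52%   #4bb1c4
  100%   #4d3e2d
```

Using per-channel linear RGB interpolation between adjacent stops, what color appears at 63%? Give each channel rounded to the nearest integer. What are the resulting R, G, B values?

(75, 151, 161)

63% lies between the 52% and 100% stops, so the local fraction is t = (63 − 52)/(100 − 52) = 11/48 ≈ 0.2292.
#4bb1c4 → (75, 177, 196); #4d3e2d → (77, 62, 45).
R = 75 + 0.2292 × (77 − 75) = 75.458 → 75
G = 177 + 0.2292 × (62 − 177) = 150.642 → 151
B = 196 + 0.2292 × (45 − 196) = 161.391 → 161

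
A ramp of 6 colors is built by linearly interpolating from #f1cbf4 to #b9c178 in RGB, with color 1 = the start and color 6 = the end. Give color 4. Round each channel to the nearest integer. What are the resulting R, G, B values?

With 6 swatches and endpoints inclusive, swatch 4 sits at t = (4 − 1)/(6 − 1) = 3/5 ≈ 0.6.
#f1cbf4 → (241, 203, 244); #b9c178 → (185, 193, 120).
R = 241 + 0.6 × (185 − 241) = 207.4 → 207
G = 203 + 0.6 × (193 − 203) = 197 → 197
B = 244 + 0.6 × (120 − 244) = 169.6 → 170

(207, 197, 170)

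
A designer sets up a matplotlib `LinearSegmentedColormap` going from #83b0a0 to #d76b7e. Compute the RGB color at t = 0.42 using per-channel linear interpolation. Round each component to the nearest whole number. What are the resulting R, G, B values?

#83b0a0 → (131, 176, 160); #d76b7e → (215, 107, 126).
R = 131 + 0.42 × (215 − 131) = 131 + 0.42 × 84 = 166.28 → 166
G = 176 + 0.42 × (107 − 176) = 176 + 0.42 × -69 = 147.02 → 147
B = 160 + 0.42 × (126 − 160) = 160 + 0.42 × -34 = 145.72 → 146

(166, 147, 146)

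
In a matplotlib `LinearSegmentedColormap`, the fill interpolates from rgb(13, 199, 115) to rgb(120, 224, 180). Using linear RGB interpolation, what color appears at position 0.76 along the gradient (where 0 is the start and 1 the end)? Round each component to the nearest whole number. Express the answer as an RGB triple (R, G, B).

(94, 218, 164)

R = 13 + 0.76 × (120 − 13) = 13 + 0.76 × 107 = 94.32 → 94
G = 199 + 0.76 × (224 − 199) = 199 + 0.76 × 25 = 218 → 218
B = 115 + 0.76 × (180 − 115) = 115 + 0.76 × 65 = 164.4 → 164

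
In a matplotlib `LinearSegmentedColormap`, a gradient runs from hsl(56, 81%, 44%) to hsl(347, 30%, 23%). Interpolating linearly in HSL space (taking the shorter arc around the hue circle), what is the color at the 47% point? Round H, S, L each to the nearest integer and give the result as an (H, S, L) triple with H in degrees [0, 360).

Hue: 347 − 56 = 291°, but |291| > 180 so the shorter arc goes the other way: Δh = 291 − 360 = -69°.
H = 56 + 0.47 × (-69) = 23.57 → 24°
S = 81 + 0.47 × (30 − 81) = 57.03 → 57%
L = 44 + 0.47 × (23 − 44) = 34.13 → 34%

(24, 57, 34)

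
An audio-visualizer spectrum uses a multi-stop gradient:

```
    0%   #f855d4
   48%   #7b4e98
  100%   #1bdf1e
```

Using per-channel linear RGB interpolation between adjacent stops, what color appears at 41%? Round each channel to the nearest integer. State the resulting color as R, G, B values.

41% lies between the 0% and 48% stops, so the local fraction is t = (41 − 0)/(48 − 0) = 41/48 ≈ 0.8542.
#f855d4 → (248, 85, 212); #7b4e98 → (123, 78, 152).
R = 248 + 0.8542 × (123 − 248) = 141.225 → 141
G = 85 + 0.8542 × (78 − 85) = 79.021 → 79
B = 212 + 0.8542 × (152 − 212) = 160.748 → 161

(141, 79, 161)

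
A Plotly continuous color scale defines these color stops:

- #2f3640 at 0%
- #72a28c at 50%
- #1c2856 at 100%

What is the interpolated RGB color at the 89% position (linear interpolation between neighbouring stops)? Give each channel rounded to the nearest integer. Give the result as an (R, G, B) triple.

89% lies between the 50% and 100% stops, so the local fraction is t = (89 − 50)/(100 − 50) = 39/50 ≈ 0.78.
#72a28c → (114, 162, 140); #1c2856 → (28, 40, 86).
R = 114 + 0.78 × (28 − 114) = 46.92 → 47
G = 162 + 0.78 × (40 − 162) = 66.84 → 67
B = 140 + 0.78 × (86 − 140) = 97.88 → 98

(47, 67, 98)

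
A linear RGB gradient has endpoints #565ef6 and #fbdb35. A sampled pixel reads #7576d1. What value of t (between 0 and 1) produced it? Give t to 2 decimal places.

0.19

Invert the lerp on the B channel (largest span, 193): t = (209 − 246) / (53 − 246) = -37/-193 = 0.19171.
Check on R: (117 − 86)/(251 − 86) = 0.1879 ✓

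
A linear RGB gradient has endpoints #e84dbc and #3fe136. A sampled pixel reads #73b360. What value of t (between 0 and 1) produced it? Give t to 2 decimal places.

0.69

Invert the lerp on the R channel (largest span, 169): t = (115 − 232) / (63 − 232) = -117/-169 = 0.69231.
Check on G: (179 − 77)/(225 − 77) = 0.6892 ✓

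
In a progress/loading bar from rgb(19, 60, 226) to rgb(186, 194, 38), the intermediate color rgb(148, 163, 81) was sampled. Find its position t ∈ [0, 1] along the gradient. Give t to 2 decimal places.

Invert the lerp on the B channel (largest span, 188): t = (81 − 226) / (38 − 226) = -145/-188 = 0.77128.
Check on R: (148 − 19)/(186 − 19) = 0.7725 ✓

0.77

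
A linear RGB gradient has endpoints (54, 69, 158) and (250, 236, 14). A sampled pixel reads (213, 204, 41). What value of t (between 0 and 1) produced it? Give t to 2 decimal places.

Invert the lerp on the R channel (largest span, 196): t = (213 − 54) / (250 − 54) = 159/196 = 0.81122.
Check on G: (204 − 69)/(236 − 69) = 0.8084 ✓

0.81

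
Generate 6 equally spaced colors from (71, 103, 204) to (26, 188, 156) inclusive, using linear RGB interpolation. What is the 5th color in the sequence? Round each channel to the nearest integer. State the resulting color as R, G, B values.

With 6 swatches and endpoints inclusive, swatch 5 sits at t = (5 − 1)/(6 − 1) = 4/5 ≈ 0.8.
R = 71 + 0.8 × (26 − 71) = 35 → 35
G = 103 + 0.8 × (188 − 103) = 171 → 171
B = 204 + 0.8 × (156 − 204) = 165.6 → 166

(35, 171, 166)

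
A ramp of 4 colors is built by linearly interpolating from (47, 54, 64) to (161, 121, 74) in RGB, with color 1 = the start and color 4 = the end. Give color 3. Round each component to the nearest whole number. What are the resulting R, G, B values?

With 4 swatches and endpoints inclusive, swatch 3 sits at t = (3 − 1)/(4 − 1) = 2/3 ≈ 0.6667.
R = 47 + 0.6667 × (161 − 47) = 123.004 → 123
G = 54 + 0.6667 × (121 − 54) = 98.669 → 99
B = 64 + 0.6667 × (74 − 64) = 70.667 → 71

(123, 99, 71)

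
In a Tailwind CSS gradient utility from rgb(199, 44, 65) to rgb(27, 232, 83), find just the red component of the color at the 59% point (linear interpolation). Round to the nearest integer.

R = 199 + 0.59 × (27 − 199) = 97.52 → 98

98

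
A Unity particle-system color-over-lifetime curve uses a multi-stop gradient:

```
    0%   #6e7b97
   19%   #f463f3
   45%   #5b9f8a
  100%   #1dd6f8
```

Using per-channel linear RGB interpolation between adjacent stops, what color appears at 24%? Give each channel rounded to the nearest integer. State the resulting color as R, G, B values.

(215, 111, 223)

24% lies between the 19% and 45% stops, so the local fraction is t = (24 − 19)/(45 − 19) = 5/26 ≈ 0.1923.
#f463f3 → (244, 99, 243); #5b9f8a → (91, 159, 138).
R = 244 + 0.1923 × (91 − 244) = 214.578 → 215
G = 99 + 0.1923 × (159 − 99) = 110.538 → 111
B = 243 + 0.1923 × (138 − 243) = 222.809 → 223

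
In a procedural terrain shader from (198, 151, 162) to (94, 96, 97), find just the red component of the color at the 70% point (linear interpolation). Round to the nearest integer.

125

R = 198 + 0.7 × (94 − 198) = 125.2 → 125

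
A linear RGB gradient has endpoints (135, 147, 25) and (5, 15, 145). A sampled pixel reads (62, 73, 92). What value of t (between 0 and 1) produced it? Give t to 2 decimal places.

0.56

Invert the lerp on the G channel (largest span, 132): t = (73 − 147) / (15 − 147) = -74/-132 = 0.56061.
Check on R: (62 − 135)/(5 − 135) = 0.5615 ✓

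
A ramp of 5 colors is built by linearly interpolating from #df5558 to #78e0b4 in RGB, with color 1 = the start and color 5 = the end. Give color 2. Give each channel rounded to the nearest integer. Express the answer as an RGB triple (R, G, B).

(197, 120, 111)

With 5 swatches and endpoints inclusive, swatch 2 sits at t = (2 − 1)/(5 − 1) = 1/4 ≈ 0.25.
#df5558 → (223, 85, 88); #78e0b4 → (120, 224, 180).
R = 223 + 0.25 × (120 − 223) = 197.25 → 197
G = 85 + 0.25 × (224 − 85) = 119.75 → 120
B = 88 + 0.25 × (180 − 88) = 111 → 111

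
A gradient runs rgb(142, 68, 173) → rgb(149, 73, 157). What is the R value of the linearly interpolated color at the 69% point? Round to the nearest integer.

R = 142 + 0.69 × (149 − 142) = 146.83 → 147

147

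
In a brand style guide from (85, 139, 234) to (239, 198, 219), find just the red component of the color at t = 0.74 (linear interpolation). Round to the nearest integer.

R = 85 + 0.74 × (239 − 85) = 198.96 → 199

199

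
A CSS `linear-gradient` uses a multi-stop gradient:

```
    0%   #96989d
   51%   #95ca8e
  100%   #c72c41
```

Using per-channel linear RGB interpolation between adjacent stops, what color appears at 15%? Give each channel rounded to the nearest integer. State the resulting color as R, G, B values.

(150, 167, 153)

15% lies between the 0% and 51% stops, so the local fraction is t = (15 − 0)/(51 − 0) = 15/51 ≈ 0.2941.
#96989d → (150, 152, 157); #95ca8e → (149, 202, 142).
R = 150 + 0.2941 × (149 − 150) = 149.706 → 150
G = 152 + 0.2941 × (202 − 152) = 166.705 → 167
B = 157 + 0.2941 × (142 − 157) = 152.589 → 153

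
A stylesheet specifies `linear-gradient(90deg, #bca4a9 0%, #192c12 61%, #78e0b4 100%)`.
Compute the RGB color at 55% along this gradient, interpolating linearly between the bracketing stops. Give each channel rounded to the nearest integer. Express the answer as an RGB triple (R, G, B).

(41, 56, 33)

55% lies between the 0% and 61% stops, so the local fraction is t = (55 − 0)/(61 − 0) = 55/61 ≈ 0.9016.
#bca4a9 → (188, 164, 169); #192c12 → (25, 44, 18).
R = 188 + 0.9016 × (25 − 188) = 41.039 → 41
G = 164 + 0.9016 × (44 − 164) = 55.808 → 56
B = 169 + 0.9016 × (18 − 169) = 32.858 → 33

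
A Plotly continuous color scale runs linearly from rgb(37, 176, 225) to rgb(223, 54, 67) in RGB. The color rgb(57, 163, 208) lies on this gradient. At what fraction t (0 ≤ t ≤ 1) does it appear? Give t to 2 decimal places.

Invert the lerp on the R channel (largest span, 186): t = (57 − 37) / (223 − 37) = 20/186 = 0.10753.
Check on G: (163 − 176)/(54 − 176) = 0.1066 ✓

0.11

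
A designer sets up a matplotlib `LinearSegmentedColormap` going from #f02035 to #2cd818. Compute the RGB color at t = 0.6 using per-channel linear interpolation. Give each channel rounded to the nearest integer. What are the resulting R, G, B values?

#f02035 → (240, 32, 53); #2cd818 → (44, 216, 24).
R = 240 + 0.6 × (44 − 240) = 240 + 0.6 × -196 = 122.4 → 122
G = 32 + 0.6 × (216 − 32) = 32 + 0.6 × 184 = 142.4 → 142
B = 53 + 0.6 × (24 − 53) = 53 + 0.6 × -29 = 35.6 → 36

(122, 142, 36)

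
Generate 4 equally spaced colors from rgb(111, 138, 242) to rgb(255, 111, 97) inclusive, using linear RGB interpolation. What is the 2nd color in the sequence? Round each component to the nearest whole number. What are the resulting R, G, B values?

(159, 129, 194)

With 4 swatches and endpoints inclusive, swatch 2 sits at t = (2 − 1)/(4 − 1) = 1/3 ≈ 0.3333.
R = 111 + 0.3333 × (255 − 111) = 158.995 → 159
G = 138 + 0.3333 × (111 − 138) = 129.001 → 129
B = 242 + 0.3333 × (97 − 242) = 193.672 → 194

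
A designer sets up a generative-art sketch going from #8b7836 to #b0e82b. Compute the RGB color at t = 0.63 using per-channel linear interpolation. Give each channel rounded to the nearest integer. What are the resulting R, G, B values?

#8b7836 → (139, 120, 54); #b0e82b → (176, 232, 43).
R = 139 + 0.63 × (176 − 139) = 139 + 0.63 × 37 = 162.31 → 162
G = 120 + 0.63 × (232 − 120) = 120 + 0.63 × 112 = 190.56 → 191
B = 54 + 0.63 × (43 − 54) = 54 + 0.63 × -11 = 47.07 → 47

(162, 191, 47)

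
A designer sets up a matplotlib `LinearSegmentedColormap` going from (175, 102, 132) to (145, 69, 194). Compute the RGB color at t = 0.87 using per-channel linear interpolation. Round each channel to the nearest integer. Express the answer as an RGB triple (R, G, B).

R = 175 + 0.87 × (145 − 175) = 175 + 0.87 × -30 = 148.9 → 149
G = 102 + 0.87 × (69 − 102) = 102 + 0.87 × -33 = 73.29 → 73
B = 132 + 0.87 × (194 − 132) = 132 + 0.87 × 62 = 185.94 → 186

(149, 73, 186)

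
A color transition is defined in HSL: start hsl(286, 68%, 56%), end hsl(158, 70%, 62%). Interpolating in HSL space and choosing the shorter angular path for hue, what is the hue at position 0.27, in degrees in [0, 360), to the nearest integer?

Hue arc: Δh = 158 − 286 = -128° (|Δh| ≤ 180, already the shorter path).
H = 286 + 0.27 × (-128) = 251.44 → 251°

251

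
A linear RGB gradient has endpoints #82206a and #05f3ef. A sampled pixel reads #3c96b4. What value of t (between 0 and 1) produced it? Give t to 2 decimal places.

0.56

Invert the lerp on the G channel (largest span, 211): t = (150 − 32) / (243 − 32) = 118/211 = 0.55924.
Check on R: (60 − 130)/(5 − 130) = 0.56 ✓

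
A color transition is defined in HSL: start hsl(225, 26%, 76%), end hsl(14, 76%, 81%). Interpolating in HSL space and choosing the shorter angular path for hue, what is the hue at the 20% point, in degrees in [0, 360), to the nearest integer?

255

Hue: 14 − 225 = -211°, but |-211| > 180 so the shorter arc goes the other way: Δh = -211 + 360 = 149°.
H = 225 + 0.2 × (149) = 254.8 → 255°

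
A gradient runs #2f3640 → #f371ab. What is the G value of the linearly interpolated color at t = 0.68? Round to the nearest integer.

G₁ = 54 (from #2f3640), G₂ = 113 (from #f371ab).
G = 54 + 0.68 × (113 − 54) = 94.12 → 94

94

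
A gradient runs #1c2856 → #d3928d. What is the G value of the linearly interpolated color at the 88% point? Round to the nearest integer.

133

G₁ = 40 (from #1c2856), G₂ = 146 (from #d3928d).
G = 40 + 0.88 × (146 − 40) = 133.28 → 133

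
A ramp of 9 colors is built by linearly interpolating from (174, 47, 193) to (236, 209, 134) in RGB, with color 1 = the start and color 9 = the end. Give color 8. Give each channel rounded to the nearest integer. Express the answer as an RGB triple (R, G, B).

With 9 swatches and endpoints inclusive, swatch 8 sits at t = (8 − 1)/(9 − 1) = 7/8 ≈ 0.875.
R = 174 + 0.875 × (236 − 174) = 228.25 → 228
G = 47 + 0.875 × (209 − 47) = 188.75 → 189
B = 193 + 0.875 × (134 − 193) = 141.375 → 141

(228, 189, 141)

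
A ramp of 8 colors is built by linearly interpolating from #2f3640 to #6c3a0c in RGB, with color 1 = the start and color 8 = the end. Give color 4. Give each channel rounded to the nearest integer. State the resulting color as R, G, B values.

With 8 swatches and endpoints inclusive, swatch 4 sits at t = (4 − 1)/(8 − 1) = 3/7 ≈ 0.4286.
#2f3640 → (47, 54, 64); #6c3a0c → (108, 58, 12).
R = 47 + 0.4286 × (108 − 47) = 73.145 → 73
G = 54 + 0.4286 × (58 − 54) = 55.714 → 56
B = 64 + 0.4286 × (12 − 64) = 41.713 → 42

(73, 56, 42)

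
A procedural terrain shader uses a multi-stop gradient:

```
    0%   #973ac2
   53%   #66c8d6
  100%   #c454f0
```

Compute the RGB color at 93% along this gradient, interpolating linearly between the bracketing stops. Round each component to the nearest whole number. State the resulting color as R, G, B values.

(182, 101, 236)

93% lies between the 53% and 100% stops, so the local fraction is t = (93 − 53)/(100 − 53) = 40/47 ≈ 0.8511.
#66c8d6 → (102, 200, 214); #c454f0 → (196, 84, 240).
R = 102 + 0.8511 × (196 − 102) = 182.003 → 182
G = 200 + 0.8511 × (84 − 200) = 101.272 → 101
B = 214 + 0.8511 × (240 − 214) = 236.129 → 236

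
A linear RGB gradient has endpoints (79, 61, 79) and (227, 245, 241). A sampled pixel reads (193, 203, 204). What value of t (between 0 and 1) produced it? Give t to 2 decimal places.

0.77

Invert the lerp on the G channel (largest span, 184): t = (203 − 61) / (245 − 61) = 142/184 = 0.77174.
Check on R: (193 − 79)/(227 − 79) = 0.7703 ✓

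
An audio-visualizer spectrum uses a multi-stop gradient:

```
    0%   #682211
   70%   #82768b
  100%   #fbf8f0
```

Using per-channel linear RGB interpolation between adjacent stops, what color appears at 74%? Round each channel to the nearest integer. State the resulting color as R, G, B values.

74% lies between the 70% and 100% stops, so the local fraction is t = (74 − 70)/(100 − 70) = 4/30 ≈ 0.1333.
#82768b → (130, 118, 139); #fbf8f0 → (251, 248, 240).
R = 130 + 0.1333 × (251 − 130) = 146.129 → 146
G = 118 + 0.1333 × (248 − 118) = 135.329 → 135
B = 139 + 0.1333 × (240 − 139) = 152.463 → 152

(146, 135, 152)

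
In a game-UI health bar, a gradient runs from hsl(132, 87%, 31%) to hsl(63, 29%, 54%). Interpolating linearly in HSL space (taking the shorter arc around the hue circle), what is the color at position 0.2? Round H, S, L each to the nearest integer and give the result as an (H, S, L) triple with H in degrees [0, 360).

Hue arc: Δh = 63 − 132 = -69° (|Δh| ≤ 180, already the shorter path).
H = 132 + 0.2 × (-69) = 118.2 → 118°
S = 87 + 0.2 × (29 − 87) = 75.4 → 75%
L = 31 + 0.2 × (54 − 31) = 35.6 → 36%

(118, 75, 36)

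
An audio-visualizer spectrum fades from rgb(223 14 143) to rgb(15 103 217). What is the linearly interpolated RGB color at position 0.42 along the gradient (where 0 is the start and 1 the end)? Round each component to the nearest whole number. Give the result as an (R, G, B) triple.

R = 223 + 0.42 × (15 − 223) = 223 + 0.42 × -208 = 135.64 → 136
G = 14 + 0.42 × (103 − 14) = 14 + 0.42 × 89 = 51.38 → 51
B = 143 + 0.42 × (217 − 143) = 143 + 0.42 × 74 = 174.08 → 174
So the blended color is (136, 51, 174), about #8833ae.

(136, 51, 174)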